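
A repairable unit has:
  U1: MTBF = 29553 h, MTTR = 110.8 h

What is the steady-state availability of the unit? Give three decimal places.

A(U1) = MTBF/(MTBF+MTTR) = 29553/(29553+110.8) = 0.996

0.996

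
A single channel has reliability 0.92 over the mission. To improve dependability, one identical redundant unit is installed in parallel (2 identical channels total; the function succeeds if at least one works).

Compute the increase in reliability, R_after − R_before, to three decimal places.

0.074

R_before = 0.92
R_after = 1 − (1 − 0.92)^2 = 0.994
ΔR = 0.994 − 0.92 = 0.074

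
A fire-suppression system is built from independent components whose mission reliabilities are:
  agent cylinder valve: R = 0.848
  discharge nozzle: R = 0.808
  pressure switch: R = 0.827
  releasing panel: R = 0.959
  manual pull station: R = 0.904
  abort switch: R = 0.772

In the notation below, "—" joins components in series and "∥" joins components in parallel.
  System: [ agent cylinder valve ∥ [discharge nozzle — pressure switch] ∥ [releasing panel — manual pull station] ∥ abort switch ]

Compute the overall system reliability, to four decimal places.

Series (discharge nozzle and pressure switch): 0.808000 × 0.827000 = 0.668216
Series (releasing panel and manual pull station): 0.959000 × 0.904000 = 0.866936
Parallel (agent cylinder valve, [0.668216], [0.866936], and abort switch): 1 − (1 − 0.848000)(1 − 0.668216)(1 − 0.866936)(1 − 0.772000) = 0.9985

0.9985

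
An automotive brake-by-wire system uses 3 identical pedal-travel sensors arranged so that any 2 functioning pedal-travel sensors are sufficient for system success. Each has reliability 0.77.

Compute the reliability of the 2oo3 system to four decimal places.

0.8656

R = Σ_{i=2}^{3} C(3,i) p^i (1−p)^{3−i} with p = 0.77
C(3,2)·0.77^2·0.23^1 = 0.409101
C(3,3)·0.77^3·0.23^0 = 0.456533
Sum = 0.8656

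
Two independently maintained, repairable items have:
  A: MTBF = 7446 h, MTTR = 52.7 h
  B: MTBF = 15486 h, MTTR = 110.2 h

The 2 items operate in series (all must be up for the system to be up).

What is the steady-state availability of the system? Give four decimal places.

0.9860

A(A) = MTBF/(MTBF+MTTR) = 7446/(7446+52.7) = 0.992972
A(B) = MTBF/(MTBF+MTTR) = 15486/(15486+110.2) = 0.992934
Series availability: 0.992972 × 0.992934 = 0.9860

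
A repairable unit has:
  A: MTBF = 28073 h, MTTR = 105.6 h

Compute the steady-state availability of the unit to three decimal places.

A(A) = MTBF/(MTBF+MTTR) = 28073/(28073+105.6) = 0.996

0.996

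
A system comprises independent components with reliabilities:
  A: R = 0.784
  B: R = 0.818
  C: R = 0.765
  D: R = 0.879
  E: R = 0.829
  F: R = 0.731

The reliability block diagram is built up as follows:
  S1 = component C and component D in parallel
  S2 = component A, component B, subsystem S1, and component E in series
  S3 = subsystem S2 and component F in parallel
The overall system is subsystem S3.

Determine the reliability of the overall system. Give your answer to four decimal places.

0.8699

Parallel (C and D): 1 − (1 − 0.765000)(1 − 0.879000) = 0.971565
Series (A, B, [0.971565], and E): 0.784000 × 0.818000 × 0.971565 × 0.829000 = 0.516530
Parallel ([0.516530] and F): 1 − (1 − 0.516530)(1 − 0.731000) = 0.8699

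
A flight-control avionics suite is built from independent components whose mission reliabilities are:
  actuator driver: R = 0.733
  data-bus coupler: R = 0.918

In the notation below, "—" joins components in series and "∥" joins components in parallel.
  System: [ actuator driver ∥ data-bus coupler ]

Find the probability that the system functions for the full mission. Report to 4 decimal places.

Parallel (actuator driver and data-bus coupler): 1 − (1 − 0.733000)(1 − 0.918000) = 0.9781

0.9781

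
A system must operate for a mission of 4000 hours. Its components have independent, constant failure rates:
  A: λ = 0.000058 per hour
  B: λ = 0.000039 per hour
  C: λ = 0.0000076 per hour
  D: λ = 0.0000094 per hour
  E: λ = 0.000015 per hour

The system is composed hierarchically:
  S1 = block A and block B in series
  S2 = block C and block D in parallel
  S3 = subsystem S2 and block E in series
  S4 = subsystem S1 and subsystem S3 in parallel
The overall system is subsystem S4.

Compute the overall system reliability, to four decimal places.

R(A) = exp(−0.000058 × 4000) = 0.792946
R(B) = exp(−0.000039 × 4000) = 0.855559
R(C) = exp(−0.0000076 × 4000) = 0.970057
R(D) = exp(−0.0000094 × 4000) = 0.963098
R(E) = exp(−0.000015 × 4000) = 0.941765
Series (A and B): 0.792946 × 0.855559 = 0.678412
Parallel (C and D): 1 − (1 − 0.970057)(1 − 0.963098) = 0.998895
Series ([0.998895] and E): 0.998895 × 0.941765 = 0.940724
Parallel ([0.678412] and [0.940724]): 1 − (1 − 0.678412)(1 − 0.940724) = 0.9809

0.9809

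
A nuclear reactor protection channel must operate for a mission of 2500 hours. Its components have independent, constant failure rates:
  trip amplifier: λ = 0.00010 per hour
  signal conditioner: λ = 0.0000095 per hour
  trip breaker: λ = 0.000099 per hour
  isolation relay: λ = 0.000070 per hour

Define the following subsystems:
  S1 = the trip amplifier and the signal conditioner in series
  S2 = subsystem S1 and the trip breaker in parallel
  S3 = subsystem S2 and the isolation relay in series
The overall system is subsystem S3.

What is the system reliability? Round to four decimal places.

R(trip amplifier) = exp(−0.00010 × 2500) = 0.778801
R(signal conditioner) = exp(−0.0000095 × 2500) = 0.976530
R(trip breaker) = exp(−0.000099 × 2500) = 0.780750
R(isolation relay) = exp(−0.000070 × 2500) = 0.839457
Series (trip amplifier and signal conditioner): 0.778801 × 0.976530 = 0.760523
Parallel ([0.760523] and trip breaker): 1 − (1 − 0.760523)(1 − 0.780750) = 0.947495
Series ([0.947495] and isolation relay): 0.947495 × 0.839457 = 0.7954

0.7954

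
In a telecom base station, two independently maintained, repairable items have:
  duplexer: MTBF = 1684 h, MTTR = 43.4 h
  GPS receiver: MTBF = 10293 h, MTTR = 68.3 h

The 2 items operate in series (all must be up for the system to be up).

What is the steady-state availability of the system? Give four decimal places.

0.9684

A(duplexer) = MTBF/(MTBF+MTTR) = 1684/(1684+43.4) = 0.974876
A(GPS receiver) = MTBF/(MTBF+MTTR) = 10293/(10293+68.3) = 0.993408
Series availability: 0.974876 × 0.993408 = 0.9684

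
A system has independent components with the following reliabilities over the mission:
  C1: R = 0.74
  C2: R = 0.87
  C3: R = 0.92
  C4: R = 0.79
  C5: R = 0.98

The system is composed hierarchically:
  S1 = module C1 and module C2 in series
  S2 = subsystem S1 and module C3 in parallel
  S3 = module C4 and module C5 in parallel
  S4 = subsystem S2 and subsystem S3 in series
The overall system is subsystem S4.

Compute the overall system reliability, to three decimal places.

0.967

Series (C1 and C2): 0.74000 × 0.87000 = 0.64380
Parallel ([0.64380] and C3): 1 − (1 − 0.64380)(1 − 0.92000) = 0.97150
Parallel (C4 and C5): 1 − (1 − 0.79000)(1 − 0.98000) = 0.99580
Series ([0.97150] and [0.99580]): 0.97150 × 0.99580 = 0.967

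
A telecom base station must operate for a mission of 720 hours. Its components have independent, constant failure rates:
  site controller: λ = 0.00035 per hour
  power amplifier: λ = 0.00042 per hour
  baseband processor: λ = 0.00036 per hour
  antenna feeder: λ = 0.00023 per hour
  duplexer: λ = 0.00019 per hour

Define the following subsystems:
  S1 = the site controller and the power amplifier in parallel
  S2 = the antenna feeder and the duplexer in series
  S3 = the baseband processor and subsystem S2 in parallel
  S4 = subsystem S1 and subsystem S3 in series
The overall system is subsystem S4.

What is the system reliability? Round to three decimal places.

R(site controller) = exp(−0.00035 × 720) = 0.77724
R(power amplifier) = exp(−0.00042 × 720) = 0.73904
R(baseband processor) = exp(−0.00036 × 720) = 0.77167
R(antenna feeder) = exp(−0.00023 × 720) = 0.84739
R(duplexer) = exp(−0.00019 × 720) = 0.87214
Parallel (site controller and power amplifier): 1 − (1 − 0.77724)(1 − 0.73904) = 0.94187
Series (antenna feeder and duplexer): 0.84739 × 0.87214 = 0.73904
Parallel (baseband processor and [0.73904]): 1 − (1 − 0.77167)(1 − 0.73904) = 0.94042
Series ([0.94187] and [0.94042]): 0.94187 × 0.94042 = 0.886

0.886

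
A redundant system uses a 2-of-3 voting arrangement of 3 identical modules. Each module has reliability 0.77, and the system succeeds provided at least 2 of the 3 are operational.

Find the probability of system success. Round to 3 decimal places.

R = Σ_{i=2}^{3} C(3,i) p^i (1−p)^{3−i} with p = 0.77
C(3,2)·0.77^2·0.23^1 = 0.40910
C(3,3)·0.77^3·0.23^0 = 0.45653
Sum = 0.866

0.866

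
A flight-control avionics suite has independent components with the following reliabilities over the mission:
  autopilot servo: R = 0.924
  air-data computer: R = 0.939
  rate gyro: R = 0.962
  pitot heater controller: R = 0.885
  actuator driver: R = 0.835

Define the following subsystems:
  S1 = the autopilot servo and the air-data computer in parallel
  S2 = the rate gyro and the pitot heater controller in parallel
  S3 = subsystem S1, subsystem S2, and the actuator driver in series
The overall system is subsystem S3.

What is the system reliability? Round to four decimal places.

0.8275

Parallel (autopilot servo and air-data computer): 1 − (1 − 0.924000)(1 − 0.939000) = 0.995364
Parallel (rate gyro and pitot heater controller): 1 − (1 − 0.962000)(1 − 0.885000) = 0.995630
Series ([0.995364], [0.995630], and actuator driver): 0.995364 × 0.995630 × 0.835000 = 0.8275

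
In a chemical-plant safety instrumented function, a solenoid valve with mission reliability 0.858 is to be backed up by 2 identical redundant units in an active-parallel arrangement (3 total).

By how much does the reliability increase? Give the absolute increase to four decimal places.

R_before = 0.858
R_after = 1 − (1 − 0.858)^3 = 0.9971
ΔR = 0.9971 − 0.858 = 0.1391

0.1391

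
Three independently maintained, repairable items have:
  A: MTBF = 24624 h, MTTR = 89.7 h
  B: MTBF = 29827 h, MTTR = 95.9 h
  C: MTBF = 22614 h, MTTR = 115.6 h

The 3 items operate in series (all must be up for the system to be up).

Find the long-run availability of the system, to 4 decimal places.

A(A) = MTBF/(MTBF+MTTR) = 24624/(24624+89.7) = 0.996370
A(B) = MTBF/(MTBF+MTTR) = 29827/(29827+95.9) = 0.996795
A(C) = MTBF/(MTBF+MTTR) = 22614/(22614+115.6) = 0.994914
Series availability: 0.996370 × 0.996795 × 0.994914 = 0.9881

0.9881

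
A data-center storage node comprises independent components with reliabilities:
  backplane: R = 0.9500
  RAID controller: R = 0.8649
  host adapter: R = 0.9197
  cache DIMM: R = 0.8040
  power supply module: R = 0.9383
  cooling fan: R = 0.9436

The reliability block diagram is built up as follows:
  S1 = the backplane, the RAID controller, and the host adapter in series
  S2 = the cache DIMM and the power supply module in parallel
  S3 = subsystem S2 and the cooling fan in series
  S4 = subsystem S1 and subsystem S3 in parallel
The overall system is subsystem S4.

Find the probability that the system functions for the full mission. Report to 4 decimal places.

Series (backplane, RAID controller, and host adapter): 0.950000 × 0.864900 × 0.919700 = 0.755676
Parallel (cache DIMM and power supply module): 1 − (1 − 0.804000)(1 − 0.938300) = 0.987907
Series ([0.987907] and cooling fan): 0.987907 × 0.943600 = 0.932189
Parallel ([0.755676] and [0.932189]): 1 − (1 − 0.755676)(1 − 0.932189) = 0.9834

0.9834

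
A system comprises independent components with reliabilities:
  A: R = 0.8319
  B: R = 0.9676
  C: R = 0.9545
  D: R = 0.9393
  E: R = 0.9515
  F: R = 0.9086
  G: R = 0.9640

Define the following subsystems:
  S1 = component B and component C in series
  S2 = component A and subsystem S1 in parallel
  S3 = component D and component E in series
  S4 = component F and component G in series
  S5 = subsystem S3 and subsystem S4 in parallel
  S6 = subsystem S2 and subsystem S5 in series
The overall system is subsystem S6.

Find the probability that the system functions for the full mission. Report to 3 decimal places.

Series (B and C): 0.96760 × 0.95450 = 0.92357
Parallel (A and [0.92357]): 1 − (1 − 0.83190)(1 − 0.92357) = 0.98715
Series (D and E): 0.93930 × 0.95150 = 0.89374
Series (F and G): 0.90860 × 0.96400 = 0.87589
Parallel ([0.89374] and [0.87589]): 1 − (1 − 0.89374)(1 − 0.87589) = 0.98681
Series ([0.98715] and [0.98681]): 0.98715 × 0.98681 = 0.974

0.974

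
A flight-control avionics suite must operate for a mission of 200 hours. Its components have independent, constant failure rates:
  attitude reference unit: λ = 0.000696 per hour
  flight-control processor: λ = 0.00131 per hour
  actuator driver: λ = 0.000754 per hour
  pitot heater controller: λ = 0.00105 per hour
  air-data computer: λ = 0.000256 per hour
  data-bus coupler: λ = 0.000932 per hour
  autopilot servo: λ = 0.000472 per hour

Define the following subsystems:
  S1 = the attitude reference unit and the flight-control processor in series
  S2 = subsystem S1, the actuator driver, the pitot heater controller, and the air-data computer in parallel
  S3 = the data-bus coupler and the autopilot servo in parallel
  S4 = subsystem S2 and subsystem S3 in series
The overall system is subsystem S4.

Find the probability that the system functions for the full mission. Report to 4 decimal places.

R(attitude reference unit) = exp(−0.000696 × 200) = 0.870054
R(flight-control processor) = exp(−0.00131 × 200) = 0.769511
R(actuator driver) = exp(−0.000754 × 200) = 0.860020
R(pitot heater controller) = exp(−0.00105 × 200) = 0.810584
R(air-data computer) = exp(−0.000256 × 200) = 0.950089
R(data-bus coupler) = exp(−0.000932 × 200) = 0.829942
R(autopilot servo) = exp(−0.000472 × 200) = 0.909919
Series (attitude reference unit and flight-control processor): 0.870054 × 0.769511 = 0.669516
Parallel ([0.669516], actuator driver, pitot heater controller, and air-data computer): 1 − (1 − 0.669516)(1 − 0.860020)(1 − 0.810584)(1 − 0.950089) = 0.999563
Parallel (data-bus coupler and autopilot servo): 1 − (1 − 0.829942)(1 − 0.909919) = 0.984681
Series ([0.999563] and [0.984681]): 0.999563 × 0.984681 = 0.9843

0.9843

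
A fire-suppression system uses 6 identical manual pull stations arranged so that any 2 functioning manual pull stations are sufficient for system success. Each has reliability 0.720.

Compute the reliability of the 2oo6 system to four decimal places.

R = Σ_{i=2}^{6} C(6,i) p^i (1−p)^{6−i} with p = 0.720
C(6,2)·0.720^2·0.280^4 = 0.047796
C(6,3)·0.720^3·0.280^3 = 0.163871
C(6,4)·0.720^4·0.280^2 = 0.316037
C(6,5)·0.720^5·0.280^1 = 0.325066
C(6,6)·0.720^6·0.280^0 = 0.139314
Sum = 0.9921

0.9921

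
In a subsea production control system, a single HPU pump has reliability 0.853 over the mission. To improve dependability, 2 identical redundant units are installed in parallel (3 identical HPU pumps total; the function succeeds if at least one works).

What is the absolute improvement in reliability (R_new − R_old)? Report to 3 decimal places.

R_before = 0.853
R_after = 1 − (1 − 0.853)^3 = 0.997
ΔR = 0.997 − 0.853 = 0.144

0.144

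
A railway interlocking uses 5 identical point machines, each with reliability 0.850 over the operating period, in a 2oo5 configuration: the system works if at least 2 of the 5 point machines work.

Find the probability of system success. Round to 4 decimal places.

0.9978

R = Σ_{i=2}^{5} C(5,i) p^i (1−p)^{5−i} with p = 0.850
C(5,2)·0.850^2·0.150^3 = 0.024384
C(5,3)·0.850^3·0.150^2 = 0.138178
C(5,4)·0.850^4·0.150^1 = 0.391505
C(5,5)·0.850^5·0.150^0 = 0.443705
Sum = 0.9978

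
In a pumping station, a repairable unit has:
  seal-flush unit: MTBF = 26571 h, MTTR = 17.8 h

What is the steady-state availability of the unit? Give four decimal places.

A(seal-flush unit) = MTBF/(MTBF+MTTR) = 26571/(26571+17.8) = 0.9993

0.9993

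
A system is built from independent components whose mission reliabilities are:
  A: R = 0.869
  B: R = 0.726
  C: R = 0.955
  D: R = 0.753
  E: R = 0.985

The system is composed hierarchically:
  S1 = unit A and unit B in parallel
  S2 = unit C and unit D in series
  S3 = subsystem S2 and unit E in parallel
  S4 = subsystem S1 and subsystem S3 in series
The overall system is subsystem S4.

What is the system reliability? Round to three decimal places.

Parallel (A and B): 1 − (1 − 0.86900)(1 − 0.72600) = 0.96411
Series (C and D): 0.95500 × 0.75300 = 0.71912
Parallel ([0.71912] and E): 1 − (1 − 0.71912)(1 − 0.98500) = 0.99579
Series ([0.96411] and [0.99579]): 0.96411 × 0.99579 = 0.960

0.960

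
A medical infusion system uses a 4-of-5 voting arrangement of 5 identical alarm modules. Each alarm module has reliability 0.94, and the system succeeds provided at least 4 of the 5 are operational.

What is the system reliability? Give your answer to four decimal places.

0.9681

R = Σ_{i=4}^{5} C(5,i) p^i (1−p)^{5−i} with p = 0.94
C(5,4)·0.94^4·0.06^1 = 0.234225
C(5,5)·0.94^5·0.06^0 = 0.733904
Sum = 0.9681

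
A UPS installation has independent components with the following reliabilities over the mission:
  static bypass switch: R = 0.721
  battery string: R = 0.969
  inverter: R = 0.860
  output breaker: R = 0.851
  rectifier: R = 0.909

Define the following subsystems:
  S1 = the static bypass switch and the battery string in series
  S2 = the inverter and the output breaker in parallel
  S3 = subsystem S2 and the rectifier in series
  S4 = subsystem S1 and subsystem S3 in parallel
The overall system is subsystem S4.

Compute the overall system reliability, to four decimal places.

0.9669

Series (static bypass switch and battery string): 0.721000 × 0.969000 = 0.698649
Parallel (inverter and output breaker): 1 − (1 − 0.860000)(1 − 0.851000) = 0.979140
Series ([0.979140] and rectifier): 0.979140 × 0.909000 = 0.890038
Parallel ([0.698649] and [0.890038]): 1 − (1 − 0.698649)(1 − 0.890038) = 0.9669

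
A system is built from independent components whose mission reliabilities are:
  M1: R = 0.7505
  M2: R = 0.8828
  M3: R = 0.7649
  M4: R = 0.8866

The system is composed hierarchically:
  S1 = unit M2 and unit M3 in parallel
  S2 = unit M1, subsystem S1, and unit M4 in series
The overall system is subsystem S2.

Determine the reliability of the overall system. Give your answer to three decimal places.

Parallel (M2 and M3): 1 − (1 − 0.88280)(1 − 0.76490) = 0.97245
Series (M1, [0.97245], and M4): 0.75050 × 0.97245 × 0.88660 = 0.647

0.647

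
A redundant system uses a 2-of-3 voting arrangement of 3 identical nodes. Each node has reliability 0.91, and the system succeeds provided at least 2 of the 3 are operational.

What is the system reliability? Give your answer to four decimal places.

R = Σ_{i=2}^{3} C(3,i) p^i (1−p)^{3−i} with p = 0.91
C(3,2)·0.91^2·0.09^1 = 0.223587
C(3,3)·0.91^3·0.09^0 = 0.753571
Sum = 0.9772

0.9772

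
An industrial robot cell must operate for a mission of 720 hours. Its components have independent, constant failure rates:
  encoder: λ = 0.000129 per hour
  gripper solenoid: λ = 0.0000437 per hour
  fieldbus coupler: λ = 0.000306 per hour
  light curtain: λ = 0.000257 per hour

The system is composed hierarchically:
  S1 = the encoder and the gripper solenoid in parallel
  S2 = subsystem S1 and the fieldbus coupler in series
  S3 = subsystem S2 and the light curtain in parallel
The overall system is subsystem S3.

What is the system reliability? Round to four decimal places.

R(encoder) = exp(−0.000129 × 720) = 0.911303
R(gripper solenoid) = exp(−0.0000437 × 720) = 0.969026
R(fieldbus coupler) = exp(−0.000306 × 720) = 0.802262
R(light curtain) = exp(−0.000257 × 720) = 0.831071
Parallel (encoder and gripper solenoid): 1 − (1 − 0.911303)(1 − 0.969026) = 0.997253
Series ([0.997253] and fieldbus coupler): 0.997253 × 0.802262 = 0.800058
Parallel ([0.800058] and light curtain): 1 − (1 − 0.800058)(1 − 0.831071) = 0.9662

0.9662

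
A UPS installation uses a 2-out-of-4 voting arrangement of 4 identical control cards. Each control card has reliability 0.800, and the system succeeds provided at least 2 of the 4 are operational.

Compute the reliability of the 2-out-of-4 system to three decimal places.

R = Σ_{i=2}^{4} C(4,i) p^i (1−p)^{4−i} with p = 0.800
C(4,2)·0.800^2·0.200^2 = 0.15360
C(4,3)·0.800^3·0.200^1 = 0.40960
C(4,4)·0.800^4·0.200^0 = 0.40960
Sum = 0.973

0.973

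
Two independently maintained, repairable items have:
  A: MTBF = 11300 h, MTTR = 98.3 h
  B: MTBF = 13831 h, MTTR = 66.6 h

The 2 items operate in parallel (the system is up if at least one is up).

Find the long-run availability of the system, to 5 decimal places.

0.99996

A(A) = MTBF/(MTBF+MTTR) = 11300/(11300+98.3) = 0.991376
A(B) = MTBF/(MTBF+MTTR) = 13831/(13831+66.6) = 0.995208
Parallel availability: 1 − (1 − 0.991376)(1 − 0.995208) = 0.99996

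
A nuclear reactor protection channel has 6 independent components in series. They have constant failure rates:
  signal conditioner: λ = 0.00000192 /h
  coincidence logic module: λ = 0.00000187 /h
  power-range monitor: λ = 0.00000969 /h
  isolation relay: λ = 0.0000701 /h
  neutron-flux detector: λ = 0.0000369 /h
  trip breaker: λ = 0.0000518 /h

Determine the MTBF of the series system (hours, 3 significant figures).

5800

Series of exponential components: λ_sys = Σ λ_i
λ_sys = 0.00000192 + 0.00000187 + 0.00000969 + 0.0000701 + 0.0000369 + 0.0000518 = 1.7228e-04 /h
MTBF = 1 / λ_sys = 5800 h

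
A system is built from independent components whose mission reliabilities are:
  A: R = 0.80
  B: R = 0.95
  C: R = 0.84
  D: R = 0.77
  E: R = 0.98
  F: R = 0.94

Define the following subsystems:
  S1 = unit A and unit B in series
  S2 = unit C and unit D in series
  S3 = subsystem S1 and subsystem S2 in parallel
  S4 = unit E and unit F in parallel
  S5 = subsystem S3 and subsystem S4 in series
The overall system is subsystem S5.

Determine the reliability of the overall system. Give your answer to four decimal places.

0.9141

Series (A and B): 0.800000 × 0.950000 = 0.760000
Series (C and D): 0.840000 × 0.770000 = 0.646800
Parallel ([0.760000] and [0.646800]): 1 − (1 − 0.760000)(1 − 0.646800) = 0.915232
Parallel (E and F): 1 − (1 − 0.980000)(1 − 0.940000) = 0.998800
Series ([0.915232] and [0.998800]): 0.915232 × 0.998800 = 0.9141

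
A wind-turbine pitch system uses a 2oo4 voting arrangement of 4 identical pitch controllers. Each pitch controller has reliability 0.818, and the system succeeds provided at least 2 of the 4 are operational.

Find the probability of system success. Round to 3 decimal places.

R = Σ_{i=2}^{4} C(4,i) p^i (1−p)^{4−i} with p = 0.818
C(4,2)·0.818^2·0.182^2 = 0.13298
C(4,3)·0.818^3·0.182^1 = 0.39847
C(4,4)·0.818^4·0.182^0 = 0.44773
Sum = 0.979

0.979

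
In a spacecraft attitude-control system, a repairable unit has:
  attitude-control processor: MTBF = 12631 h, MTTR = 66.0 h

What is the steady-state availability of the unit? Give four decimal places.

A(attitude-control processor) = MTBF/(MTBF+MTTR) = 12631/(12631+66.0) = 0.9948

0.9948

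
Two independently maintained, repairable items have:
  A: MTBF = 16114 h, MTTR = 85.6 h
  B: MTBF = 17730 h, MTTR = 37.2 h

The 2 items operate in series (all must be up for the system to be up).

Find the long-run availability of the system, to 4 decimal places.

A(A) = MTBF/(MTBF+MTTR) = 16114/(16114+85.6) = 0.994716
A(B) = MTBF/(MTBF+MTTR) = 17730/(17730+37.2) = 0.997906
Series availability: 0.994716 × 0.997906 = 0.9926

0.9926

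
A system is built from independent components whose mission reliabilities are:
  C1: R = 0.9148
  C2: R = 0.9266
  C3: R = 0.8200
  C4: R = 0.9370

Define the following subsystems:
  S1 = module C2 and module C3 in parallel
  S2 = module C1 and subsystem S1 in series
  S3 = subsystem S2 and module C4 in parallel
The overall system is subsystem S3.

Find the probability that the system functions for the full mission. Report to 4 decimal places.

0.9939

Parallel (C2 and C3): 1 − (1 − 0.926600)(1 − 0.820000) = 0.986788
Series (C1 and [0.986788]): 0.914800 × 0.986788 = 0.902714
Parallel ([0.902714] and C4): 1 − (1 − 0.902714)(1 − 0.937000) = 0.9939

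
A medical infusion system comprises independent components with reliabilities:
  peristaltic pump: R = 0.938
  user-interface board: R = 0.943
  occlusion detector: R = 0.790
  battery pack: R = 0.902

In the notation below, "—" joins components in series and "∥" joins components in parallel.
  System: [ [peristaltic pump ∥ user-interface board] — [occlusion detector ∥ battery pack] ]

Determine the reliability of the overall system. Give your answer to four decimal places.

Parallel (peristaltic pump and user-interface board): 1 − (1 − 0.938000)(1 − 0.943000) = 0.996466
Parallel (occlusion detector and battery pack): 1 − (1 − 0.790000)(1 − 0.902000) = 0.979420
Series ([0.996466] and [0.979420]): 0.996466 × 0.979420 = 0.9760

0.9760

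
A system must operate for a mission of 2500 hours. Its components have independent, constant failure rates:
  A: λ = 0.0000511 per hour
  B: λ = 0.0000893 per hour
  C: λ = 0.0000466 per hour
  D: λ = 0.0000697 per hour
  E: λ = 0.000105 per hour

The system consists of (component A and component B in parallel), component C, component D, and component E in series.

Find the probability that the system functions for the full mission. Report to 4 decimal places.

R(A) = exp(−0.0000511 × 2500) = 0.880073
R(B) = exp(−0.0000893 × 2500) = 0.799915
R(C) = exp(−0.0000466 × 2500) = 0.890030
R(D) = exp(−0.0000697 × 2500) = 0.840087
R(E) = exp(−0.000105 × 2500) = 0.769126
Parallel (A and B): 1 − (1 − 0.880073)(1 − 0.799915) = 0.976004
Series ([0.976004], C, D, and E): 0.976004 × 0.890030 × 0.840087 × 0.769126 = 0.5613

0.5613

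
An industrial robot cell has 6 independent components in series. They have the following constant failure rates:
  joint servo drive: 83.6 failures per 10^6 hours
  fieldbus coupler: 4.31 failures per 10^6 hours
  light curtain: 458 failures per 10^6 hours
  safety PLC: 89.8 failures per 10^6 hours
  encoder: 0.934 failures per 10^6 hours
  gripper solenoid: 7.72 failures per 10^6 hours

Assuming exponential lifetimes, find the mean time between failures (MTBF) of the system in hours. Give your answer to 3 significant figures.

1550

Series of exponential components: λ_sys = Σ λ_i
λ_sys = 0.0000836 + 0.00000431 + 0.000458 + 0.0000898 + 0.000000934 + 0.00000772 = 6.4436e-04 /h
MTBF = 1 / λ_sys = 1550 h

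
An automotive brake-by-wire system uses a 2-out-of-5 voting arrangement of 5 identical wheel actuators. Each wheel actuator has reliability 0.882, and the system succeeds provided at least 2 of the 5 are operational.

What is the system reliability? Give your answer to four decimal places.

0.9991

R = Σ_{i=2}^{5} C(5,i) p^i (1−p)^{5−i} with p = 0.882
C(5,2)·0.882^2·0.118^3 = 0.012782
C(5,3)·0.882^3·0.118^2 = 0.095537
C(5,4)·0.882^4·0.118^1 = 0.357048
C(5,5)·0.882^5·0.118^0 = 0.533756
Sum = 0.9991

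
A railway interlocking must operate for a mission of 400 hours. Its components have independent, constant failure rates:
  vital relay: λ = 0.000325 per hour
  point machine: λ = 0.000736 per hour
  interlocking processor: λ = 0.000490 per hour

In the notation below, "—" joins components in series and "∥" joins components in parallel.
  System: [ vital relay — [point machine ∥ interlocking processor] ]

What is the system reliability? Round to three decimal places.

0.838

R(vital relay) = exp(−0.000325 × 400) = 0.87810
R(point machine) = exp(−0.000736 × 400) = 0.74498
R(interlocking processor) = exp(−0.000490 × 400) = 0.82201
Parallel (point machine and interlocking processor): 1 − (1 − 0.74498)(1 − 0.82201) = 0.95461
Series (vital relay and [0.95461]): 0.87810 × 0.95461 = 0.838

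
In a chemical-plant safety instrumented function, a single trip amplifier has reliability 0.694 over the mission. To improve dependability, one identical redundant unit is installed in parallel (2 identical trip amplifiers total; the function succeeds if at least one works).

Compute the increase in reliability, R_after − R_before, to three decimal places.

R_before = 0.694
R_after = 1 − (1 − 0.694)^2 = 0.906
ΔR = 0.906 − 0.694 = 0.212

0.212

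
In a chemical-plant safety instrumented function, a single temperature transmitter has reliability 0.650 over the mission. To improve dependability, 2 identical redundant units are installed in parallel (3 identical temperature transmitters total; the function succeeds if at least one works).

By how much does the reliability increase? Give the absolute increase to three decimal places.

0.307

R_before = 0.650
R_after = 1 − (1 − 0.650)^3 = 0.957
ΔR = 0.957 − 0.650 = 0.307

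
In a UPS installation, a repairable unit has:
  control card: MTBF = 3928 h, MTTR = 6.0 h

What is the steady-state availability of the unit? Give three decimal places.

0.998

A(control card) = MTBF/(MTBF+MTTR) = 3928/(3928+6.0) = 0.998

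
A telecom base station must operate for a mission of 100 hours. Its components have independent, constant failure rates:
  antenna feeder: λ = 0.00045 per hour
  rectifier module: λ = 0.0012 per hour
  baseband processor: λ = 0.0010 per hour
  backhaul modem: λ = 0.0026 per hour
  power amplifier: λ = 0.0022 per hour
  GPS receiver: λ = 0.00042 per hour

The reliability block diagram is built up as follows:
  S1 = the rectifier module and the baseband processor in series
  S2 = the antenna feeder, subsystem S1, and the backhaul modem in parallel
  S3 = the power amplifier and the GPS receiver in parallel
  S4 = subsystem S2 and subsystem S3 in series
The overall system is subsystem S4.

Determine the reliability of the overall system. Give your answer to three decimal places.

R(antenna feeder) = exp(−0.00045 × 100) = 0.95600
R(rectifier module) = exp(−0.0012 × 100) = 0.88692
R(baseband processor) = exp(−0.0010 × 100) = 0.90484
R(backhaul modem) = exp(−0.0026 × 100) = 0.77105
R(power amplifier) = exp(−0.0022 × 100) = 0.80252
R(GPS receiver) = exp(−0.00042 × 100) = 0.95887
Series (rectifier module and baseband processor): 0.88692 × 0.90484 = 0.80252
Parallel (antenna feeder, [0.80252], and backhaul modem): 1 − (1 − 0.95600)(1 − 0.80252)(1 − 0.77105) = 0.99801
Parallel (power amplifier and GPS receiver): 1 − (1 − 0.80252)(1 − 0.95887) = 0.99188
Series ([0.99801] and [0.99188]): 0.99801 × 0.99188 = 0.990

0.990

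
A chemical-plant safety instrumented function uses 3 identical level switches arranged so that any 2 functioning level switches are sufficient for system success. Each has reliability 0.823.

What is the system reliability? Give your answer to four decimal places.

R = Σ_{i=2}^{3} C(3,i) p^i (1−p)^{3−i} with p = 0.823
C(3,2)·0.823^2·0.177^1 = 0.359662
C(3,3)·0.823^3·0.177^0 = 0.557442
Sum = 0.9171

0.9171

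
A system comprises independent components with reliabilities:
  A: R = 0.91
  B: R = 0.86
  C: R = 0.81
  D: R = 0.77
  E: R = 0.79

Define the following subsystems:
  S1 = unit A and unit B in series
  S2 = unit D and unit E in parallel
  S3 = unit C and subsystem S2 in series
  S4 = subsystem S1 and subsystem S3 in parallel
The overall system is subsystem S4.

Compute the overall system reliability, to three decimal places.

0.950

Series (A and B): 0.91000 × 0.86000 = 0.78260
Parallel (D and E): 1 − (1 − 0.77000)(1 − 0.79000) = 0.95170
Series (C and [0.95170]): 0.81000 × 0.95170 = 0.77088
Parallel ([0.78260] and [0.77088]): 1 − (1 − 0.78260)(1 − 0.77088) = 0.950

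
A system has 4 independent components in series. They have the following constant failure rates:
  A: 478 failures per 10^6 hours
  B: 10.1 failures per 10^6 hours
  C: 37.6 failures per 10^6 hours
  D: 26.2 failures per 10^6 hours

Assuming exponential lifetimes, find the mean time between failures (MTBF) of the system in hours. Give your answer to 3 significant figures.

1810

Series of exponential components: λ_sys = Σ λ_i
λ_sys = 0.000478 + 0.0000101 + 0.0000376 + 0.0000262 = 5.5190e-04 /h
MTBF = 1 / λ_sys = 1810 h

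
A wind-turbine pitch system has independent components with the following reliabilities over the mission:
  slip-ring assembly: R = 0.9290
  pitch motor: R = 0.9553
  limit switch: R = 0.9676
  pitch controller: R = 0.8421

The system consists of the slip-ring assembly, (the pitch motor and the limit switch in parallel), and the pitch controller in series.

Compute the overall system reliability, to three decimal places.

0.781

Parallel (pitch motor and limit switch): 1 − (1 − 0.95530)(1 − 0.96760) = 0.99855
Series (slip-ring assembly, [0.99855], and pitch controller): 0.92900 × 0.99855 × 0.84210 = 0.781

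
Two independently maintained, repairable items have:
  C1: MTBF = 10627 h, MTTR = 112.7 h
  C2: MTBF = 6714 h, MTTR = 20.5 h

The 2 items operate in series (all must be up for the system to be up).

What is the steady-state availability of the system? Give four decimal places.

0.9865

A(C1) = MTBF/(MTBF+MTTR) = 10627/(10627+112.7) = 0.989506
A(C2) = MTBF/(MTBF+MTTR) = 6714/(6714+20.5) = 0.996956
Series availability: 0.989506 × 0.996956 = 0.9865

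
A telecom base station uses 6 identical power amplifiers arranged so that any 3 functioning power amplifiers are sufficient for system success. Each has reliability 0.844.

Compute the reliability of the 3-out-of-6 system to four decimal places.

R = Σ_{i=3}^{6} C(6,i) p^i (1−p)^{6−i} with p = 0.844
C(6,3)·0.844^3·0.156^3 = 0.045649
C(6,4)·0.844^4·0.156^2 = 0.185230
C(6,5)·0.844^5·0.156^1 = 0.400856
C(6,6)·0.844^6·0.156^0 = 0.361455
Sum = 0.9932

0.9932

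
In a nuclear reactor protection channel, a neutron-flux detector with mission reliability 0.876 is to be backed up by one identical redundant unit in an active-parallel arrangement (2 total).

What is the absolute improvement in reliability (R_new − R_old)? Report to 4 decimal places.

0.1086

R_before = 0.876
R_after = 1 − (1 − 0.876)^2 = 0.9846
ΔR = 0.9846 − 0.876 = 0.1086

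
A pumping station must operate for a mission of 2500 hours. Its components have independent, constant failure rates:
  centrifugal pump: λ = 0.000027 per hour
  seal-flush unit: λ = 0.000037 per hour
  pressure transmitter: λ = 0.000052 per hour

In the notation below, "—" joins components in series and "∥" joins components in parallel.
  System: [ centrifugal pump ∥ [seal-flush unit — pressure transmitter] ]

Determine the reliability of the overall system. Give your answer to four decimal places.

0.9870

R(centrifugal pump) = exp(−0.000027 × 2500) = 0.934728
R(seal-flush unit) = exp(−0.000037 × 2500) = 0.911649
R(pressure transmitter) = exp(−0.000052 × 2500) = 0.878095
Series (seal-flush unit and pressure transmitter): 0.911649 × 0.878095 = 0.800514
Parallel (centrifugal pump and [0.800514]): 1 − (1 − 0.934728)(1 − 0.800514) = 0.9870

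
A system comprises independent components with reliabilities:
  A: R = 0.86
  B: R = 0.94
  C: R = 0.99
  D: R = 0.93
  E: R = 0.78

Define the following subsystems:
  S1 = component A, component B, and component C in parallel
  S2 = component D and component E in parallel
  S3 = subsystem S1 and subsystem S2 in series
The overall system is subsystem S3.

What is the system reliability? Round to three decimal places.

Parallel (A, B, and C): 1 − (1 − 0.86000)(1 − 0.94000)(1 − 0.99000) = 0.99992
Parallel (D and E): 1 − (1 − 0.93000)(1 − 0.78000) = 0.98460
Series ([0.99992] and [0.98460]): 0.99992 × 0.98460 = 0.985

0.985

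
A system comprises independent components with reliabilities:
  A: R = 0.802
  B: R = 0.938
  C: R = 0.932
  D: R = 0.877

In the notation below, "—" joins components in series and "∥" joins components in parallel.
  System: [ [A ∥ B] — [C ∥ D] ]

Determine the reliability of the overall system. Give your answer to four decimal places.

Parallel (A and B): 1 − (1 − 0.802000)(1 − 0.938000) = 0.987724
Parallel (C and D): 1 − (1 − 0.932000)(1 − 0.877000) = 0.991636
Series ([0.987724] and [0.991636]): 0.987724 × 0.991636 = 0.9795

0.9795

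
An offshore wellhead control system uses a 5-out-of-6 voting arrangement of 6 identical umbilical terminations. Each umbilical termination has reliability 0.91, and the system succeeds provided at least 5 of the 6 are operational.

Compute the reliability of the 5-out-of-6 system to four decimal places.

0.9048

R = Σ_{i=5}^{6} C(6,i) p^i (1−p)^{6−i} with p = 0.91
C(6,5)·0.91^5·0.09^1 = 0.336977
C(6,6)·0.91^6·0.09^0 = 0.567869
Sum = 0.9048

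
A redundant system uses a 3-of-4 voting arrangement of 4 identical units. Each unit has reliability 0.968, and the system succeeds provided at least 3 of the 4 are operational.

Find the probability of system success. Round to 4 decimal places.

0.9941

R = Σ_{i=3}^{4} C(4,i) p^i (1−p)^{4−i} with p = 0.968
C(4,3)·0.968^3·0.032^1 = 0.116101
C(4,4)·0.968^4·0.032^0 = 0.878014
Sum = 0.9941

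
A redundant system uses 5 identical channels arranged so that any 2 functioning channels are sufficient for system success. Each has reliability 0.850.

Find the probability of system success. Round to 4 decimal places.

0.9978

R = Σ_{i=2}^{5} C(5,i) p^i (1−p)^{5−i} with p = 0.850
C(5,2)·0.850^2·0.150^3 = 0.024384
C(5,3)·0.850^3·0.150^2 = 0.138178
C(5,4)·0.850^4·0.150^1 = 0.391505
C(5,5)·0.850^5·0.150^0 = 0.443705
Sum = 0.9978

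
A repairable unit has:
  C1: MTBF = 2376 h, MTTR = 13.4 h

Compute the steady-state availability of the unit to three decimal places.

0.994

A(C1) = MTBF/(MTBF+MTTR) = 2376/(2376+13.4) = 0.994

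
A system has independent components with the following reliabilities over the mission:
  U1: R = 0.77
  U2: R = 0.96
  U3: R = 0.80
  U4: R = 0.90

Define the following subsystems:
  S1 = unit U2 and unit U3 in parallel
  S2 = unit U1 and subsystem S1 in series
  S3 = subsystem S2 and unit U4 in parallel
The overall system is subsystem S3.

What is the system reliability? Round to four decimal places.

Parallel (U2 and U3): 1 − (1 − 0.960000)(1 − 0.800000) = 0.992000
Series (U1 and [0.992000]): 0.770000 × 0.992000 = 0.763840
Parallel ([0.763840] and U4): 1 − (1 − 0.763840)(1 − 0.900000) = 0.9764

0.9764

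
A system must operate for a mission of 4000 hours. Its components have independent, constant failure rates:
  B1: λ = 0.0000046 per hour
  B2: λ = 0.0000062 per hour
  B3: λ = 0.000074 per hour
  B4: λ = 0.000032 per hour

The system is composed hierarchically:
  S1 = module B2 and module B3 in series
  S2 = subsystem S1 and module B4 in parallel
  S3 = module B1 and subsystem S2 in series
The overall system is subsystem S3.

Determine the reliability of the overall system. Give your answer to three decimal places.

R(B1) = exp(−0.0000046 × 4000) = 0.98177
R(B2) = exp(−0.0000062 × 4000) = 0.97550
R(B3) = exp(−0.000074 × 4000) = 0.74379
R(B4) = exp(−0.000032 × 4000) = 0.87985
Series (B2 and B3): 0.97550 × 0.74379 = 0.72557
Parallel ([0.72557] and B4): 1 − (1 − 0.72557)(1 − 0.87985) = 0.96703
Series (B1 and [0.96703]): 0.98177 × 0.96703 = 0.949

0.949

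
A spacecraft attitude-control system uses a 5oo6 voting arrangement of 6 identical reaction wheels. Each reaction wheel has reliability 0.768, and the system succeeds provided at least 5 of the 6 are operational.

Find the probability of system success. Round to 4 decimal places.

R = Σ_{i=5}^{6} C(6,i) p^i (1−p)^{6−i} with p = 0.768
C(6,5)·0.768^5·0.232^1 = 0.371916
C(6,6)·0.768^6·0.232^0 = 0.205195
Sum = 0.5771

0.5771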